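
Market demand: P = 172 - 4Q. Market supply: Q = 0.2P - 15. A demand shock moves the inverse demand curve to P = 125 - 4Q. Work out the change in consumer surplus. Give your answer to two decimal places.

Rewriting supply in inverse form: P = 75 + 5Q.
Initial equilibrium: Q_0 = 10.7778, P_0 = 128.8889; CS_0 = (1/2)(10.7778)(43.1111) = 232.321, PS_0 = (1/2)(10.7778)(53.8889) = 290.4012.
New equilibrium: 125 - 4Q = 75 + 5Q gives Q_1 = 5.5556, P_1 = 102.7778; CS_1 = 61.7284, PS_1 = 77.1605.
Change in consumer surplus = 61.7284 - 232.321 = -170.5926.

-170.59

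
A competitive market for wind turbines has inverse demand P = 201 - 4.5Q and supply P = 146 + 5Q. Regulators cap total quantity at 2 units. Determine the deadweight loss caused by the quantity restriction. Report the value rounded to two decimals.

Unrestricted equilibrium: Q* = (201 - 146)/(4.5 + 5) = 5.7895.
At Q = 2 the demand price is 201 - 4.5(2) = 192 and the supply price is 146 + 5(2) = 156.
DWL = (1/2)(gap between curves at 2) x (Q* - 2) = (1/2)(36)(3.7895) = 68.2105.

68.21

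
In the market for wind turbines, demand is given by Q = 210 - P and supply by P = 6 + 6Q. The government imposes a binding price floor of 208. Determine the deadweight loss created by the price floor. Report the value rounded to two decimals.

2578.57

Rewriting demand in inverse form: P = 210 - Q.
Without the control, 210 - Q = 6 + 6Q so Q* = 29.1429 and P* = 180.8571.
At the floor price 208, quantity demanded is (210 - 208)/1 = 2; demand is the short side, so Q = 2 trades at P = 208.
The lost-trades triangle has base Q* - 2 = 27.1429 and height equal to the gap between the curves at Q = 2, which is 208 - 18 = 190. DWL = (1/2)(27.1429)(190) = 2578.5714.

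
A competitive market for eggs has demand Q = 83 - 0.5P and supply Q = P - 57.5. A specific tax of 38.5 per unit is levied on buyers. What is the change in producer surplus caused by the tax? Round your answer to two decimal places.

Rewriting demand in inverse form: P = 166 - 2Q.
Rewriting supply in inverse form: P = 57.5 + Q.
Pre-tax equilibrium: 166 - 2Q = 57.5 + Q gives Q* = 36.1667, P* = 93.6667.
With the tax, buyers' net willingness to pay falls by 38.5: (166 - 38.5) - 2Q = 57.5 + Q, so Q_t = 23.3333. Buyers pay P_b = 119.3333; sellers receive P_s = P_b - 38.5 = 80.8333.
Producers lose the trapezoid between P_s and P* out to Q_t plus the triangle from Q_t to Q*: change in PS = 272.2222 - 654.0139 = -381.7917.

-381.79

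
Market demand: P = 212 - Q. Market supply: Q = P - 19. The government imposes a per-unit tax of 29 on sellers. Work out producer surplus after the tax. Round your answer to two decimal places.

3362.00

Rewriting supply in inverse form: P = 19 + Q.
Without the tax, 212 - Q = 19 + Q so Q* = 96.5 and P* = 115.5.
A tax on sellers shifts supply up by 29: 212 - Q = 19 + Q + 29, so Q_t = 82. Buyers pay P_b = 130; sellers receive P_s = P_b - 29 = 101.
PS = (1/2)(Q_t)(P_s - 19) = (1/2)(82)(82) = 3362.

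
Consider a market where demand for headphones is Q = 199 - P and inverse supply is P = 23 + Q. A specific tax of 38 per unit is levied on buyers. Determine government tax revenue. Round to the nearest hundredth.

2622.00

Rewriting demand in inverse form: P = 199 - Q.
Without the tax, 199 - Q = 23 + Q so Q* = 88 and P* = 111.
With the tax, buyers' net willingness to pay falls by 38: (199 - 38) - Q = 23 + Q, so Q_t = 69. Buyers pay P_b = 130; sellers receive P_s = P_b - 38 = 92.
Tax revenue = t x Q_t = 38 x 69 = 2622.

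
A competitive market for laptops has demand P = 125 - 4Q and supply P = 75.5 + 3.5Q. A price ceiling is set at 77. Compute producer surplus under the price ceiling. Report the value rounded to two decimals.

0.32

Without the control, 125 - 4Q = 75.5 + 3.5Q so Q* = 6.6 and P* = 98.6.
At P = 77, sellers supply (77 - 75.5)/3.5 = 0.4286 while buyers want more, so the quantity traded is 0.4286 at price 77.
PS is the triangle above supply below 77: (1/2)(0.4286)(77 - 75.5) = 0.3214.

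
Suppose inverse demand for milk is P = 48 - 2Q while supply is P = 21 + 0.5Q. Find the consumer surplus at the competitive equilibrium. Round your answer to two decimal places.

Equilibrium: 48 - 2Q = 21 + 0.5Q, so Q* = 10.8 and P* = 26.4.
Consumer surplus is the triangle under demand above P*: (1/2)(10.8)(48 - 26.4) = (1/2)(10.8)(21.6) = 116.64.

116.64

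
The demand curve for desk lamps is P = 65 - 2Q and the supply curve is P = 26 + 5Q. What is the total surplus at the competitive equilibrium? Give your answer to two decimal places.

Set 65 - 2Q = 26 + 5Q, which gives 39 = 7Q, so Q* = 5.5714 and P* = 65 - 2(5.5714) = 53.8571.
CS = (1/2)(5.5714)(11.1429) = 31.0408 and PS = (1/2)(5.5714)(27.8571) = 77.602, so total surplus = 108.6429.

108.64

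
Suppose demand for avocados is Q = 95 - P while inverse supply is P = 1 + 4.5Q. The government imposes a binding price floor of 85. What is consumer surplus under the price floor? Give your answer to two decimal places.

Rewriting demand in inverse form: P = 95 - Q.
Free-market equilibrium: 95 - Q = 1 + 4.5Q gives Q* = 17.0909, P* = 77.9091.
At the floor price 85, quantity demanded is (95 - 85)/1 = 10; demand is the short side, so Q = 10 trades at P = 85.
CS is the triangle under demand above 85: (1/2)(10)(95 - 85) = 50.

50.00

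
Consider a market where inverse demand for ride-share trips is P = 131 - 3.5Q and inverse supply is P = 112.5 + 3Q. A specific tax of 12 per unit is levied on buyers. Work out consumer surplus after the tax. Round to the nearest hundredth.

Pre-tax equilibrium: 131 - 3.5Q = 112.5 + 3Q gives Q* = 2.8462, P* = 121.0385.
With the tax, buyers' net willingness to pay falls by 12: (131 - 12) - 3.5Q = 112.5 + 3Q, so Q_t = 1. Buyers pay P_b = 127.5; sellers receive P_s = P_b - 12 = 115.5.
Consumer surplus is the triangle under demand above P_b: (1/2)(1)(131 - 127.5) = 1.75.

1.75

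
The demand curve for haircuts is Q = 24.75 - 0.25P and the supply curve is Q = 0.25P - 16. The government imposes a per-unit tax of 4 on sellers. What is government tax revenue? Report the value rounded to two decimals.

15.50

Rewriting demand in inverse form: P = 99 - 4Q.
Rewriting supply in inverse form: P = 64 + 4Q.
Pre-tax equilibrium: 99 - 4Q = 64 + 4Q gives Q* = 4.375, P* = 81.5.
A tax on sellers shifts supply up by 4: 99 - 4Q = 64 + 4Q + 4, so Q_t = 3.875. Buyers pay P_b = 83.5; sellers receive P_s = P_b - 4 = 79.5.
Tax revenue = t x Q_t = 4 x 3.875 = 15.5.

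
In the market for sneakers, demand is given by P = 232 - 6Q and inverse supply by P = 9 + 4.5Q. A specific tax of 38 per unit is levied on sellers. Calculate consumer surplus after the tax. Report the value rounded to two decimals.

931.29

Without the tax, 232 - 6Q = 9 + 4.5Q so Q* = 21.2381 and P* = 104.5714.
With the tax, sellers need 38 more per unit: 232 - 6Q = 9 + 4.5Q + 38, so Q_t = 17.619. Buyers pay P_b = 126.2857; sellers receive P_s = P_b - 38 = 88.2857.
CS = (1/2)(Q_t)(232 - P_b) = (1/2)(17.619)(105.7143) = 931.2925.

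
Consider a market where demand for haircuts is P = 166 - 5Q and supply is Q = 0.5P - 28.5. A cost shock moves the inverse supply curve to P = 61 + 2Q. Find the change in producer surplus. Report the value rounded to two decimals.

Rewriting supply in inverse form: P = 57 + 2Q.
Initial equilibrium: Q_0 = 15.5714, P_0 = 88.1429; CS_0 = (1/2)(15.5714)(77.8571) = 606.1735, PS_0 = (1/2)(15.5714)(31.1429) = 242.4694.
New equilibrium: 166 - 5Q = 61 + 2Q gives Q_1 = 15, P_1 = 91; CS_1 = 562.5, PS_1 = 225.
Change in producer surplus = 225 - 242.4694 = -17.4694.

-17.47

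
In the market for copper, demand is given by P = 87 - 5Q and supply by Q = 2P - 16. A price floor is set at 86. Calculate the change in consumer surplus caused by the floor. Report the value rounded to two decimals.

Rewriting supply in inverse form: P = 8 + 0.5Q.
Without the control, 87 - 5Q = 8 + 0.5Q so Q* = 14.3636 and P* = 15.1818.
At P = 86, buyers demand (87 - 86)/5 = 0.2 while sellers would supply more, so the quantity traded is 0.2 at price 86.
CS goes from (1/2)(14.3636)(71.8182) = 515.7851 to 0.1 (computed as (87 - 86)(0.2) - (1/2)(5)(0.2)^2), a change of -515.6851.

-515.69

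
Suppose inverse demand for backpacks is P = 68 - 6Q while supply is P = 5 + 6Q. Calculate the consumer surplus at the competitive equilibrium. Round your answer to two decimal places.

82.69

Setting demand equal to supply, 63 = 12Q, so Q* = 5.25 and P* = 36.5.
Consumer surplus is the triangle under demand above P*: (1/2)(5.25)(68 - 36.5) = (1/2)(5.25)(31.5) = 82.6875.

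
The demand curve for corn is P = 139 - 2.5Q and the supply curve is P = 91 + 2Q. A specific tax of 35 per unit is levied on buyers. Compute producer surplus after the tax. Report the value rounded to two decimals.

Pre-tax equilibrium: 139 - 2.5Q = 91 + 2Q gives Q* = 10.6667, P* = 112.3333.
With the tax, buyers' net willingness to pay falls by 35: (139 - 35) - 2.5Q = 91 + 2Q, so Q_t = 2.8889. Buyers pay P_b = 131.7778; sellers receive P_s = P_b - 35 = 96.7778.
Producer surplus is the triangle above supply below P_s: (1/2)(2.8889)(96.7778 - 91) = 8.3457.

8.35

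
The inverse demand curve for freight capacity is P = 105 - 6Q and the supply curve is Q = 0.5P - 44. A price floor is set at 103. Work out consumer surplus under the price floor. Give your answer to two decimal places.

Rewriting supply in inverse form: P = 88 + 2Q.
Without the control, 105 - 6Q = 88 + 2Q so Q* = 2.125 and P* = 92.25.
At the floor price 103, quantity demanded is (105 - 103)/6 = 0.3333; demand is the short side, so Q = 0.3333 trades at P = 103.
CS is the triangle under demand above 103: (1/2)(0.3333)(105 - 103) = 0.3333.

0.33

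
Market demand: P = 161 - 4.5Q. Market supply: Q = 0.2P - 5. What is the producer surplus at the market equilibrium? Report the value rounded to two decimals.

Rewriting supply in inverse form: P = 25 + 5Q.
Setting demand equal to supply, 136 = 9.5Q, so Q* = 14.3158 and P* = 96.5789.
Producer surplus is the triangle above supply below P*: (1/2)(14.3158)(96.5789 - 25) = (1/2)(14.3158)(71.5789) = 512.3546.

512.35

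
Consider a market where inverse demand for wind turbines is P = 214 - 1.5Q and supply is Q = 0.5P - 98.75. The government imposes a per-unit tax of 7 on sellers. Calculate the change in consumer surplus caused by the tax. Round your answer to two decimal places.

Rewriting supply in inverse form: P = 197.5 + 2Q.
Pre-tax equilibrium: 214 - 1.5Q = 197.5 + 2Q gives Q* = 4.7143, P* = 206.9286.
With the tax, sellers need 7 more per unit: 214 - 1.5Q = 197.5 + 2Q + 7, so Q_t = 2.7143. Buyers pay P_b = 209.9286; sellers receive P_s = P_b - 7 = 202.9286.
Consumers lose the trapezoid between P* and P_b out to Q_t plus the triangle from Q_t to Q*: change in CS = 5.5255 - 16.6684 = -11.1429.

-11.14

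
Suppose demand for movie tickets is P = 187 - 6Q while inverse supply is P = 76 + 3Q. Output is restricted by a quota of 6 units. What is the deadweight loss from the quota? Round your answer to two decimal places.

180.50

Without the quota, 187 - 6Q = 76 + 3Q gives Q* = 12.3333.
At Q = 6 the demand price is 187 - 6(6) = 151 and the supply price is 76 + 3(6) = 94.
DWL = (1/2)(gap between curves at 6) x (Q* - 6) = (1/2)(57)(6.3333) = 180.5.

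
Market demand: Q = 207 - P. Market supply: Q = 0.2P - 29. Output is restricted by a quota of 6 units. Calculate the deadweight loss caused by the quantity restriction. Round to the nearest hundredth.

56.33

Rewriting demand in inverse form: P = 207 - Q.
Rewriting supply in inverse form: P = 145 + 5Q.
Unrestricted equilibrium: Q* = (207 - 145)/(1 + 5) = 10.3333.
At Q = 6 the demand price is 207 - (6) = 201 and the supply price is 145 + 5(6) = 175.
Deadweight loss is the triangle between the curves from 6 to 10.3333: (1/2)(201 - 175)(10.3333 - 6) = 56.3333.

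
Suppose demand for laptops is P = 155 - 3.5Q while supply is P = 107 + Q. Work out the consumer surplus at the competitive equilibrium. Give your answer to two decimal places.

Set 155 - 3.5Q = 107 + Q, which gives 48 = 4.5Q, so Q* = 10.6667 and P* = 155 - 3.5(10.6667) = 117.6667.
Consumer surplus is the triangle under demand above P*: (1/2)(10.6667)(155 - 117.6667) = (1/2)(10.6667)(37.3333) = 199.1111.

199.11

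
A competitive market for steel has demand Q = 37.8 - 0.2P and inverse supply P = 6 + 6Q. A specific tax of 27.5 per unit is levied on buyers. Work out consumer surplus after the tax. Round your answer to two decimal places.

Rewriting demand in inverse form: P = 189 - 5Q.
Without the tax, 189 - 5Q = 6 + 6Q so Q* = 16.6364 and P* = 105.8182.
A tax on buyers shifts demand down by 27.5: (189 - 27.5) - 5Q = 6 + 6Q, so Q_t = 14.1364. Buyers pay P_b = 118.3182; sellers receive P_s = P_b - 27.5 = 90.8182.
CS = (1/2)(Q_t)(189 - P_b) = (1/2)(14.1364)(70.6818) = 499.5919.

499.59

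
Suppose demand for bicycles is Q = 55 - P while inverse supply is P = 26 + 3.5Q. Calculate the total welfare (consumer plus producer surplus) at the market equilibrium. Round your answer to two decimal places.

93.44

Rewriting demand in inverse form: P = 55 - Q.
Setting demand equal to supply, 29 = 4.5Q, so Q* = 6.4444 and P* = 48.5556.
CS = (1/2)(6.4444)(6.4444) = 20.7654 and PS = (1/2)(6.4444)(22.5556) = 72.679, so total surplus = 93.4444.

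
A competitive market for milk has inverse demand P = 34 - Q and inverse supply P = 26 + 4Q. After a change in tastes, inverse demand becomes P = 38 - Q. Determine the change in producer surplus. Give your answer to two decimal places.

6.40

Initial equilibrium: Q_0 = 1.6, P_0 = 32.4; CS_0 = (1/2)(1.6)(1.6) = 1.28, PS_0 = (1/2)(1.6)(6.4) = 5.12.
New equilibrium: 38 - Q = 26 + 4Q gives Q_1 = 2.4, P_1 = 35.6; CS_1 = 2.88, PS_1 = 11.52.
Change in producer surplus = 11.52 - 5.12 = 6.4.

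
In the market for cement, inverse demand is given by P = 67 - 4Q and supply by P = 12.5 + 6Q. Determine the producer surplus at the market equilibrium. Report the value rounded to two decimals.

Setting demand equal to supply, 54.5 = 10Q, so Q* = 5.45 and P* = 45.2.
Producer surplus is the triangle above supply below P*: (1/2)(5.45)(45.2 - 12.5) = (1/2)(5.45)(32.7) = 89.1075.

89.11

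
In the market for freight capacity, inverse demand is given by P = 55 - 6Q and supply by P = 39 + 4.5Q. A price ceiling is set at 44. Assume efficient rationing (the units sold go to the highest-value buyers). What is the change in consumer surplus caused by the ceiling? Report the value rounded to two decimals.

1.55

Without the control, 55 - 6Q = 39 + 4.5Q so Q* = 1.5238 and P* = 45.8571.
At the ceiling price 44, quantity supplied is (44 - 39)/4.5 = 1.1111; supply is the short side, so Q = 1.1111 trades at P = 44.
CS goes from (1/2)(1.5238)(9.1429) = 6.966 to 8.5185 (computed as (55 - 44)(1.1111) - (1/2)(6)(1.1111)^2), a change of 1.5525.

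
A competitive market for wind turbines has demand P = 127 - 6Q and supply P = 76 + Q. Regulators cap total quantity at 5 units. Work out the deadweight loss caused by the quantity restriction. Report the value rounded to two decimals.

18.29

Without the quota, 127 - 6Q = 76 + Q gives Q* = 7.2857.
At Q = 5 the demand price is 127 - 6(5) = 97 and the supply price is 76 + (5) = 81.
DWL = (1/2)(gap between curves at 5) x (Q* - 5) = (1/2)(16)(2.2857) = 18.2857.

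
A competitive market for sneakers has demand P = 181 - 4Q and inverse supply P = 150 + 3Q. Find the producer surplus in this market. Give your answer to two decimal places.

Set 181 - 4Q = 150 + 3Q, which gives 31 = 7Q, so Q* = 4.4286 and P* = 181 - 4(4.4286) = 163.2857.
The supply curve's price intercept is 150, so PS = (1/2)(Q*)(P* - 150) = (1/2)(4.4286)(13.2857) = 29.4184.

29.42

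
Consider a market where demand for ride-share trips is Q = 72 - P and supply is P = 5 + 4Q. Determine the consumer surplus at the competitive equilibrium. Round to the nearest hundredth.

Rewriting demand in inverse form: P = 72 - Q.
Setting demand equal to supply, 67 = 5Q, so Q* = 13.4 and P* = 58.6.
Consumer surplus is the triangle under demand above P*: (1/2)(13.4)(72 - 58.6) = (1/2)(13.4)(13.4) = 89.78.

89.78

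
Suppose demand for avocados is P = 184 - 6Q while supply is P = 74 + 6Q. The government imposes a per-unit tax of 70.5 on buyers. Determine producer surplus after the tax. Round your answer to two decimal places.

32.51

Pre-tax equilibrium: 184 - 6Q = 74 + 6Q gives Q* = 9.1667, P* = 129.
A tax on buyers shifts demand down by 70.5: (184 - 70.5) - 6Q = 74 + 6Q, so Q_t = 3.2917. Buyers pay P_b = 164.25; sellers receive P_s = P_b - 70.5 = 93.75.
Producer surplus is the triangle above supply below P_s: (1/2)(3.2917)(93.75 - 74) = 32.5052.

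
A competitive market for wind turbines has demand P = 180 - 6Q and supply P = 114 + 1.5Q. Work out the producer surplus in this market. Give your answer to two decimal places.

58.08

Equilibrium: 180 - 6Q = 114 + 1.5Q, so Q* = 8.8 and P* = 127.2.
Producer surplus is the triangle above supply below P*: (1/2)(8.8)(127.2 - 114) = (1/2)(8.8)(13.2) = 58.08.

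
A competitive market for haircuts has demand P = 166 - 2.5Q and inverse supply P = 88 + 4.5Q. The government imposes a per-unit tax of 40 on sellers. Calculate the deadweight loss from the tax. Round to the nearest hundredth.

114.29

Pre-tax equilibrium: 166 - 2.5Q = 88 + 4.5Q gives Q* = 11.1429, P* = 138.1429.
With the tax, sellers need 40 more per unit: 166 - 2.5Q = 88 + 4.5Q + 40, so Q_t = 5.4286. Buyers pay P_b = 152.4286; sellers receive P_s = P_b - 40 = 112.4286.
Deadweight loss is the triangle between the curves from Q_t to Q*: (1/2)(11.1429 - 5.4286)(40) = 114.2857.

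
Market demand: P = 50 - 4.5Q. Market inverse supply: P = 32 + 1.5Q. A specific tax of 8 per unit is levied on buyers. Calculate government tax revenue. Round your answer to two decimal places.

13.33

Without the tax, 50 - 4.5Q = 32 + 1.5Q so Q* = 3 and P* = 36.5.
With the tax, buyers' net willingness to pay falls by 8: (50 - 8) - 4.5Q = 32 + 1.5Q, so Q_t = 1.6667. Buyers pay P_b = 42.5; sellers receive P_s = P_b - 8 = 34.5.
Tax revenue = t x Q_t = 8 x 1.6667 = 13.3333.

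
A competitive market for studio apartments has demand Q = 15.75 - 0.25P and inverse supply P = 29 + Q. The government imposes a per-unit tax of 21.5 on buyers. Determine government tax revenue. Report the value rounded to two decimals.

53.75

Rewriting demand in inverse form: P = 63 - 4Q.
Pre-tax equilibrium: 63 - 4Q = 29 + Q gives Q* = 6.8, P* = 35.8.
A tax on buyers shifts demand down by 21.5: (63 - 21.5) - 4Q = 29 + Q, so Q_t = 2.5. Buyers pay P_b = 53; sellers receive P_s = P_b - 21.5 = 31.5.
Tax revenue = t x Q_t = 21.5 x 2.5 = 53.75.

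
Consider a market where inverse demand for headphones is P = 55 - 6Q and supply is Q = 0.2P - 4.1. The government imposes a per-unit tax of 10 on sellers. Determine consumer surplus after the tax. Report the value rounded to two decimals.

14.88

Rewriting supply in inverse form: P = 20.5 + 5Q.
Without the tax, 55 - 6Q = 20.5 + 5Q so Q* = 3.1364 and P* = 36.1818.
A tax on sellers shifts supply up by 10: 55 - 6Q = 20.5 + 5Q + 10, so Q_t = 2.2273. Buyers pay P_b = 41.6364; sellers receive P_s = P_b - 10 = 31.6364.
Consumer surplus is the triangle under demand above P_b: (1/2)(2.2273)(55 - 41.6364) = 14.8822.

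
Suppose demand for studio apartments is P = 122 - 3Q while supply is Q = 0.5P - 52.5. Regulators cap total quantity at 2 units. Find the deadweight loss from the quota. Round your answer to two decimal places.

Rewriting supply in inverse form: P = 105 + 2Q.
Unrestricted equilibrium: Q* = (122 - 105)/(3 + 2) = 3.4.
At Q = 2 the demand price is 122 - 3(2) = 116 and the supply price is 105 + 2(2) = 109.
DWL = (1/2)(gap between curves at 2) x (Q* - 2) = (1/2)(7)(1.4) = 4.9.

4.90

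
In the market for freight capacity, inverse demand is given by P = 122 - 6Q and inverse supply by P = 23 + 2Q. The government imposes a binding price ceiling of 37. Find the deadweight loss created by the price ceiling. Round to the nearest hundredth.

115.56

Free-market equilibrium: 122 - 6Q = 23 + 2Q gives Q* = 12.375, P* = 47.75.
At P = 37, sellers supply (37 - 23)/2 = 7 while buyers want more, so the quantity traded is 7 at price 37.
The lost-trades triangle has base Q* - 7 = 5.375 and height equal to the gap between the curves at Q = 7, which is 80 - 37 = 43. DWL = (1/2)(5.375)(43) = 115.5625.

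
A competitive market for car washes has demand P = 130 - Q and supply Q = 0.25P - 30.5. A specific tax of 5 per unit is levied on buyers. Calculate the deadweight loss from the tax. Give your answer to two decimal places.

Rewriting supply in inverse form: P = 122 + 4Q.
Without the tax, 130 - Q = 122 + 4Q so Q* = 1.6 and P* = 128.4.
With the tax, buyers' net willingness to pay falls by 5: (130 - 5) - Q = 122 + 4Q, so Q_t = 0.6. Buyers pay P_b = 129.4; sellers receive P_s = P_b - 5 = 124.4.
Deadweight loss is the triangle between the curves from Q_t to Q*: (1/2)(1.6 - 0.6)(5) = 2.5.

2.50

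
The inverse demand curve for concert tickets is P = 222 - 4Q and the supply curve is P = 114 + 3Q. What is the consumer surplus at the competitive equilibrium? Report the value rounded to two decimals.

Set 222 - 4Q = 114 + 3Q, which gives 108 = 7Q, so Q* = 15.4286 and P* = 222 - 4(15.4286) = 160.2857.
CS is the area between the demand curve and P* from 0 to Q*: (1/2)(15.4286)(61.7143) = 476.0816.

476.08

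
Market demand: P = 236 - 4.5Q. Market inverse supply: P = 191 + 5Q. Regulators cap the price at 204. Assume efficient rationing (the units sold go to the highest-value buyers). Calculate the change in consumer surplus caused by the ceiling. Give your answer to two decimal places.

17.51

Free-market equilibrium: 236 - 4.5Q = 191 + 5Q gives Q* = 4.7368, P* = 214.6842.
At P = 204, sellers supply (204 - 191)/5 = 2.6 while buyers want more, so the quantity traded is 2.6 at price 204.
CS goes from (1/2)(4.7368)(21.3158) = 50.4848 to 67.99 (computed as (236 - 204)(2.6) - (1/2)(4.5)(2.6)^2), a change of 17.5052.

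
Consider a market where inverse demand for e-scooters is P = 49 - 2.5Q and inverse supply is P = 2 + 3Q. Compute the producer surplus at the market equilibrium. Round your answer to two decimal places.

Equilibrium: 49 - 2.5Q = 2 + 3Q, so Q* = 8.5455 and P* = 27.6364.
PS is the area between P* and the supply curve from 0 to Q*: (1/2)(8.5455)(25.6364) = 109.5372.

109.54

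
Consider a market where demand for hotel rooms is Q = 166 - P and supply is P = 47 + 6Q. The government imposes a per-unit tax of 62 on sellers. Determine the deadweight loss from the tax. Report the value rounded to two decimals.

274.57

Rewriting demand in inverse form: P = 166 - Q.
Pre-tax equilibrium: 166 - Q = 47 + 6Q gives Q* = 17, P* = 149.
A tax on sellers shifts supply up by 62: 166 - Q = 47 + 6Q + 62, so Q_t = 8.1429. Buyers pay P_b = 157.8571; sellers receive P_s = P_b - 62 = 95.8571.
Deadweight loss is the triangle between the curves from Q_t to Q*: (1/2)(17 - 8.1429)(62) = 274.5714.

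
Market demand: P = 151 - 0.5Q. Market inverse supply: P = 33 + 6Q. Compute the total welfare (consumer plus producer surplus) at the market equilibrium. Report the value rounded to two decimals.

Set 151 - 0.5Q = 33 + 6Q, which gives 118 = 6.5Q, so Q* = 18.1538 and P* = 151 - 0.5(18.1538) = 141.9231.
Total surplus is the full triangle between the curves from 0 to Q*: (1/2)(18.1538)(151 - 33) = 1071.0769.

1071.08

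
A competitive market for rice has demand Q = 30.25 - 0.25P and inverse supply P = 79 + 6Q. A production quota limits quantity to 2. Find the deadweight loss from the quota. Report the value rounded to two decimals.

24.20

Rewriting demand in inverse form: P = 121 - 4Q.
Without the quota, 121 - 4Q = 79 + 6Q gives Q* = 4.2.
At Q = 2 the demand price is 121 - 4(2) = 113 and the supply price is 79 + 6(2) = 91.
DWL = (1/2)(gap between curves at 2) x (Q* - 2) = (1/2)(22)(2.2) = 24.2.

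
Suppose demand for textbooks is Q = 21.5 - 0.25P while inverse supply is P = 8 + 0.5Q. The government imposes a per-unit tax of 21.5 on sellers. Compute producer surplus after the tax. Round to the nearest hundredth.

Rewriting demand in inverse form: P = 86 - 4Q.
Without the tax, 86 - 4Q = 8 + 0.5Q so Q* = 17.3333 and P* = 16.6667.
With the tax, sellers need 21.5 more per unit: 86 - 4Q = 8 + 0.5Q + 21.5, so Q_t = 12.5556. Buyers pay P_b = 35.7778; sellers receive P_s = P_b - 21.5 = 14.2778.
PS = (1/2)(Q_t)(P_s - 8) = (1/2)(12.5556)(6.2778) = 39.4105.

39.41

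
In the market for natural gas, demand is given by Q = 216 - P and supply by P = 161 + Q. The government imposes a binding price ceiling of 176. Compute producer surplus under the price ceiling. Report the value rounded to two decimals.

112.50

Rewriting demand in inverse form: P = 216 - Q.
Without the control, 216 - Q = 161 + Q so Q* = 27.5 and P* = 188.5.
At P = 176, sellers supply (176 - 161)/1 = 15 while buyers want more, so the quantity traded is 15 at price 176.
PS is the triangle above supply below 176: (1/2)(15)(176 - 161) = 112.5.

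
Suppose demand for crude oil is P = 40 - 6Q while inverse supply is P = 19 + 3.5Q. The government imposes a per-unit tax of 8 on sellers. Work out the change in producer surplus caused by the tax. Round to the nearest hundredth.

-5.27

Without the tax, 40 - 6Q = 19 + 3.5Q so Q* = 2.2105 and P* = 26.7368.
With the tax, sellers need 8 more per unit: 40 - 6Q = 19 + 3.5Q + 8, so Q_t = 1.3684. Buyers pay P_b = 31.7895; sellers receive P_s = P_b - 8 = 23.7895.
Producers lose the trapezoid between P_s and P* out to Q_t plus the triangle from Q_t to Q*: change in PS = 3.277 - 8.5512 = -5.2742.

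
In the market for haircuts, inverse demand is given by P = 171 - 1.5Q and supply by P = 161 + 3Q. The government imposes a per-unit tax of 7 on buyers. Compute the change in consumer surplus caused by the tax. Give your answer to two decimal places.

Without the tax, 171 - 1.5Q = 161 + 3Q so Q* = 2.2222 and P* = 167.6667.
With the tax, buyers' net willingness to pay falls by 7: (171 - 7) - 1.5Q = 161 + 3Q, so Q_t = 0.6667. Buyers pay P_b = 170; sellers receive P_s = P_b - 7 = 163.
Consumers lose the trapezoid between P* and P_b out to Q_t plus the triangle from Q_t to Q*: change in CS = 0.3333 - 3.7037 = -3.3704.

-3.37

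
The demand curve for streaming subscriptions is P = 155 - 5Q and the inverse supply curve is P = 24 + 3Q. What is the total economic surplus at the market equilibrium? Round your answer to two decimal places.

1072.56

Setting demand equal to supply, 131 = 8Q, so Q* = 16.375 and P* = 73.125.
Total surplus is the full triangle between the curves from 0 to Q*: (1/2)(16.375)(155 - 24) = 1072.5625.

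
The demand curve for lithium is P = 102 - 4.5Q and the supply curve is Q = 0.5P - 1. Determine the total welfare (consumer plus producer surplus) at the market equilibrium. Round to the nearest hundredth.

Rewriting supply in inverse form: P = 2 + 2Q.
Set 102 - 4.5Q = 2 + 2Q, which gives 100 = 6.5Q, so Q* = 15.3846 and P* = 102 - 4.5(15.3846) = 32.7692.
CS = (1/2)(15.3846)(69.2308) = 532.5444 and PS = (1/2)(15.3846)(30.7692) = 236.6864, so total surplus = 769.2308.

769.23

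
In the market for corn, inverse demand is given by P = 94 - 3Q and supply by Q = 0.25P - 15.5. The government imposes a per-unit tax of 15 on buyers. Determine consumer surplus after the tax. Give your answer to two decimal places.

8.85

Rewriting supply in inverse form: P = 62 + 4Q.
Without the tax, 94 - 3Q = 62 + 4Q so Q* = 4.5714 and P* = 80.2857.
With the tax, buyers' net willingness to pay falls by 15: (94 - 15) - 3Q = 62 + 4Q, so Q_t = 2.4286. Buyers pay P_b = 86.7143; sellers receive P_s = P_b - 15 = 71.7143.
CS = (1/2)(Q_t)(94 - P_b) = (1/2)(2.4286)(7.2857) = 8.8469.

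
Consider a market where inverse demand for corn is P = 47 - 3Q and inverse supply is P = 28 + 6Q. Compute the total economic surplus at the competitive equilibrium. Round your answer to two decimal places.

20.06

Equilibrium: 47 - 3Q = 28 + 6Q, so Q* = 2.1111 and P* = 40.6667.
Total surplus is the full triangle between the curves from 0 to Q*: (1/2)(2.1111)(47 - 28) = 20.0556.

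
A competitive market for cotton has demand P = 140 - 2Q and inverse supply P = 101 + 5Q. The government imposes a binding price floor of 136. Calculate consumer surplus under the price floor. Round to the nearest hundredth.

4.00

Without the control, 140 - 2Q = 101 + 5Q so Q* = 5.5714 and P* = 128.8571.
At the floor price 136, quantity demanded is (140 - 136)/2 = 2; demand is the short side, so Q = 2 trades at P = 136.
CS is the triangle under demand above 136: (1/2)(2)(140 - 136) = 4.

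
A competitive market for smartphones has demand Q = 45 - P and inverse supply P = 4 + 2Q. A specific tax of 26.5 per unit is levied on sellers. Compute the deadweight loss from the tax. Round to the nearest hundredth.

Rewriting demand in inverse form: P = 45 - Q.
Without the tax, 45 - Q = 4 + 2Q so Q* = 13.6667 and P* = 31.3333.
With the tax, sellers need 26.5 more per unit: 45 - Q = 4 + 2Q + 26.5, so Q_t = 4.8333. Buyers pay P_b = 40.1667; sellers receive P_s = P_b - 26.5 = 13.6667.
Deadweight loss is the triangle between the curves from Q_t to Q*: (1/2)(13.6667 - 4.8333)(26.5) = 117.0417.

117.04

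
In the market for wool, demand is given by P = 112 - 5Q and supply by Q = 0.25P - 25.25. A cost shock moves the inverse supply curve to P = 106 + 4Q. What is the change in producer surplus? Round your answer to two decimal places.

-2.10

Rewriting supply in inverse form: P = 101 + 4Q.
Initial equilibrium: Q_0 = 1.2222, P_0 = 105.8889; CS_0 = (1/2)(1.2222)(6.1111) = 3.7346, PS_0 = (1/2)(1.2222)(4.8889) = 2.9877.
New equilibrium: 112 - 5Q = 106 + 4Q gives Q_1 = 0.6667, P_1 = 108.6667; CS_1 = 1.1111, PS_1 = 0.8889.
Change in producer surplus = 0.8889 - 2.9877 = -2.0988.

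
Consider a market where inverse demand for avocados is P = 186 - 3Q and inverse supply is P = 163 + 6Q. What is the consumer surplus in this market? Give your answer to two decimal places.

Setting demand equal to supply, 23 = 9Q, so Q* = 2.5556 and P* = 178.3333.
The demand choke price is 186, so CS = (1/2)(Q*)(186 - P*) = (1/2)(2.5556)(7.6667) = 9.7963.

9.80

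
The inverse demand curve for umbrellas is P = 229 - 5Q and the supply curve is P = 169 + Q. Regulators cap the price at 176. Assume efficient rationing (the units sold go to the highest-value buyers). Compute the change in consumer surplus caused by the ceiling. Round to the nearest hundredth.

-1.50

Without the control, 229 - 5Q = 169 + Q so Q* = 10 and P* = 179.
At the ceiling price 176, quantity supplied is (176 - 169)/1 = 7; supply is the short side, so Q = 7 trades at P = 176.
CS goes from (1/2)(10)(50) = 250 to 248.5 (computed as (229 - 176)(7) - (1/2)(5)(7)^2), a change of -1.5.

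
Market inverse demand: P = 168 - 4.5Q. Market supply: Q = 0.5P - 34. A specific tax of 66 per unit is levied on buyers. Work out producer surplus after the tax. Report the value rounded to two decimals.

27.36

Rewriting supply in inverse form: P = 68 + 2Q.
Pre-tax equilibrium: 168 - 4.5Q = 68 + 2Q gives Q* = 15.3846, P* = 98.7692.
With the tax, buyers' net willingness to pay falls by 66: (168 - 66) - 4.5Q = 68 + 2Q, so Q_t = 5.2308. Buyers pay P_b = 144.4615; sellers receive P_s = P_b - 66 = 78.4615.
Producer surplus is the triangle above supply below P_s: (1/2)(5.2308)(78.4615 - 68) = 27.3609.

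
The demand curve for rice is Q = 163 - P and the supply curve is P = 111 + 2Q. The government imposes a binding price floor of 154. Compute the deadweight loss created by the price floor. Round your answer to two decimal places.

Rewriting demand in inverse form: P = 163 - Q.
Without the control, 163 - Q = 111 + 2Q so Q* = 17.3333 and P* = 145.6667.
At P = 154, buyers demand (163 - 154)/1 = 9 while sellers would supply more, so the quantity traded is 9 at price 154.
At Q = 9 the demand price is 154 and the supply price is 129. Deadweight loss is the triangle between the curves from 9 to 17.3333: (1/2)(154 - 129)(17.3333 - 9) = 104.1667.

104.17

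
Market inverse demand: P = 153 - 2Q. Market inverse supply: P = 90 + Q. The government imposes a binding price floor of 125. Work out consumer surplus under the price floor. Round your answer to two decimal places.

Without the control, 153 - 2Q = 90 + Q so Q* = 21 and P* = 111.
At the floor price 125, quantity demanded is (153 - 125)/2 = 14; demand is the short side, so Q = 14 trades at P = 125.
CS is the triangle under demand above 125: (1/2)(14)(153 - 125) = 196.

196.00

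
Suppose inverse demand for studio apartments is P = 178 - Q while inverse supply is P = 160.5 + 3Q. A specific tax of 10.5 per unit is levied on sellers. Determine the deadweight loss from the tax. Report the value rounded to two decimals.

13.78

Without the tax, 178 - Q = 160.5 + 3Q so Q* = 4.375 and P* = 173.625.
With the tax, sellers need 10.5 more per unit: 178 - Q = 160.5 + 3Q + 10.5, so Q_t = 1.75. Buyers pay P_b = 176.25; sellers receive P_s = P_b - 10.5 = 165.75.
The welfare triangle lost has base Q* - Q_t = 2.625 and height t = 10.5, so DWL = (1/2)(2.625)(10.5) = 13.7812.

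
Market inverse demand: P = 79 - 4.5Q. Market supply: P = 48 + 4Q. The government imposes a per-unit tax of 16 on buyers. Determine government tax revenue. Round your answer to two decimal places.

28.24

Without the tax, 79 - 4.5Q = 48 + 4Q so Q* = 3.6471 and P* = 62.5882.
With the tax, buyers' net willingness to pay falls by 16: (79 - 16) - 4.5Q = 48 + 4Q, so Q_t = 1.7647. Buyers pay P_b = 71.0588; sellers receive P_s = P_b - 16 = 55.0588.
Revenue is the tax times quantity traded: 16 x 1.7647 = 28.2353.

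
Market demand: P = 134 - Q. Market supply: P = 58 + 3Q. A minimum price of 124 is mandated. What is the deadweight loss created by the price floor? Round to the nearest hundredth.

Free-market equilibrium: 134 - Q = 58 + 3Q gives Q* = 19, P* = 115.
At P = 124, buyers demand (134 - 124)/1 = 10 while sellers would supply more, so the quantity traded is 10 at price 124.
At Q = 10 the demand price is 124 and the supply price is 88. Deadweight loss is the triangle between the curves from 10 to 19: (1/2)(124 - 88)(19 - 10) = 162.

162.00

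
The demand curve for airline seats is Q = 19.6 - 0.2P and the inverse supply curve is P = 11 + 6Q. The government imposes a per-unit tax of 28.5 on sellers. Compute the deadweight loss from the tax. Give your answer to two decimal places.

Rewriting demand in inverse form: P = 98 - 5Q.
Without the tax, 98 - 5Q = 11 + 6Q so Q* = 7.9091 and P* = 58.4545.
A tax on sellers shifts supply up by 28.5: 98 - 5Q = 11 + 6Q + 28.5, so Q_t = 5.3182. Buyers pay P_b = 71.4091; sellers receive P_s = P_b - 28.5 = 42.9091.
The welfare triangle lost has base Q* - Q_t = 2.5909 and height t = 28.5, so DWL = (1/2)(2.5909)(28.5) = 36.9205.

36.92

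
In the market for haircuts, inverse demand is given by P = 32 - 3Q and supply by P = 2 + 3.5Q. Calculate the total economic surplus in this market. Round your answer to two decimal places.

Equilibrium: 32 - 3Q = 2 + 3.5Q, so Q* = 4.6154 and P* = 18.1538.
CS = (1/2)(4.6154)(13.8462) = 31.9527 and PS = (1/2)(4.6154)(16.1538) = 37.2781, so total surplus = 69.2308.

69.23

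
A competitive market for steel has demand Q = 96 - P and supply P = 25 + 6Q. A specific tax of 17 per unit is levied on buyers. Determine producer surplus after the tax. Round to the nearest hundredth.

Rewriting demand in inverse form: P = 96 - Q.
Without the tax, 96 - Q = 25 + 6Q so Q* = 10.1429 and P* = 85.8571.
A tax on buyers shifts demand down by 17: (96 - 17) - Q = 25 + 6Q, so Q_t = 7.7143. Buyers pay P_b = 88.2857; sellers receive P_s = P_b - 17 = 71.2857.
PS = (1/2)(Q_t)(P_s - 25) = (1/2)(7.7143)(46.2857) = 178.5306.

178.53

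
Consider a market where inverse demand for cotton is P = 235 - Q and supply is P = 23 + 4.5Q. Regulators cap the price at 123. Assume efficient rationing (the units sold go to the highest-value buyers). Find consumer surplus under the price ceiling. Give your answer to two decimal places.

Without the control, 235 - Q = 23 + 4.5Q so Q* = 38.5455 and P* = 196.4545.
At the ceiling price 123, quantity supplied is (123 - 23)/4.5 = 22.2222; supply is the short side, so Q = 22.2222 trades at P = 123.
The demand price at Q = 22.2222 is 212.7778. CS is the trapezoid between demand and 123 over [0, 22.2222]: (1/2)[(235 - 123) + (212.7778 - 123)](22.2222) = 2241.9753.

2241.98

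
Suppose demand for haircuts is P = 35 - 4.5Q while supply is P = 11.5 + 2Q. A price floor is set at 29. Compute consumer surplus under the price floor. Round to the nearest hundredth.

4.00

Without the control, 35 - 4.5Q = 11.5 + 2Q so Q* = 3.6154 and P* = 18.7308.
At the floor price 29, quantity demanded is (35 - 29)/4.5 = 1.3333; demand is the short side, so Q = 1.3333 trades at P = 29.
CS is the triangle under demand above 29: (1/2)(1.3333)(35 - 29) = 4.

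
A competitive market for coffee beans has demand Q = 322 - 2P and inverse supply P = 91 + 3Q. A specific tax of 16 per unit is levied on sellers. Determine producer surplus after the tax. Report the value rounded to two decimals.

357.06

Rewriting demand in inverse form: P = 161 - 0.5Q.
Pre-tax equilibrium: 161 - 0.5Q = 91 + 3Q gives Q* = 20, P* = 151.
A tax on sellers shifts supply up by 16: 161 - 0.5Q = 91 + 3Q + 16, so Q_t = 15.4286. Buyers pay P_b = 153.2857; sellers receive P_s = P_b - 16 = 137.2857.
PS = (1/2)(Q_t)(P_s - 91) = (1/2)(15.4286)(46.2857) = 357.0612.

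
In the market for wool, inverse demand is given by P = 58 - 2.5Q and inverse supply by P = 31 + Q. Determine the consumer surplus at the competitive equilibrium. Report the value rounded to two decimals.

Setting demand equal to supply, 27 = 3.5Q, so Q* = 7.7143 and P* = 38.7143.
The demand choke price is 58, so CS = (1/2)(Q*)(58 - P*) = (1/2)(7.7143)(19.2857) = 74.3878.

74.39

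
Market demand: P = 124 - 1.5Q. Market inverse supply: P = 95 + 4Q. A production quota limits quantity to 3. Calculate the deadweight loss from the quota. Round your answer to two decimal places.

Unrestricted equilibrium: Q* = (124 - 95)/(1.5 + 4) = 5.2727.
At Q = 3 the demand price is 124 - 1.5(3) = 119.5 and the supply price is 95 + 4(3) = 107.
DWL = (1/2)(gap between curves at 3) x (Q* - 3) = (1/2)(12.5)(2.2727) = 14.2045.

14.20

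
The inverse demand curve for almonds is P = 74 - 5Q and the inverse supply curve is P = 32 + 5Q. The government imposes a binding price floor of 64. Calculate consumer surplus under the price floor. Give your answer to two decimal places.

10.00

Without the control, 74 - 5Q = 32 + 5Q so Q* = 4.2 and P* = 53.
At the floor price 64, quantity demanded is (74 - 64)/5 = 2; demand is the short side, so Q = 2 trades at P = 64.
CS is the triangle under demand above 64: (1/2)(2)(74 - 64) = 10.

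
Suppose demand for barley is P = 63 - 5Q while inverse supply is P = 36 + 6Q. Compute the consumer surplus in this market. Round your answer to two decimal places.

15.06

Set 63 - 5Q = 36 + 6Q, which gives 27 = 11Q, so Q* = 2.4545 and P* = 63 - 5(2.4545) = 50.7273.
CS is the area between the demand curve and P* from 0 to Q*: (1/2)(2.4545)(12.2727) = 15.062.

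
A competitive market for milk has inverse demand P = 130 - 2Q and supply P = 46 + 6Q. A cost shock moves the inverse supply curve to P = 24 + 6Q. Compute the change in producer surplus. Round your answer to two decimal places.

195.94

Initial equilibrium: Q_0 = 10.5, P_0 = 109; CS_0 = (1/2)(10.5)(21) = 110.25, PS_0 = (1/2)(10.5)(63) = 330.75.
New equilibrium: 130 - 2Q = 24 + 6Q gives Q_1 = 13.25, P_1 = 103.5; CS_1 = 175.5625, PS_1 = 526.6875.
Change in producer surplus = 526.6875 - 330.75 = 195.9375.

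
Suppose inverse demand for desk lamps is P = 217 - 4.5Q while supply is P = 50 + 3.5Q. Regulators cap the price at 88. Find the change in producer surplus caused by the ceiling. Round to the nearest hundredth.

Free-market equilibrium: 217 - 4.5Q = 50 + 3.5Q gives Q* = 20.875, P* = 123.0625.
At the ceiling price 88, quantity supplied is (88 - 50)/3.5 = 10.8571; supply is the short side, so Q = 10.8571 trades at P = 88.
PS goes from (1/2)(20.875)(73.0625) = 762.5898 to 206.2857 (computed as (88 - 50)(10.8571) - (1/2)(3.5)(10.8571)^2), a change of -556.3041.

-556.30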